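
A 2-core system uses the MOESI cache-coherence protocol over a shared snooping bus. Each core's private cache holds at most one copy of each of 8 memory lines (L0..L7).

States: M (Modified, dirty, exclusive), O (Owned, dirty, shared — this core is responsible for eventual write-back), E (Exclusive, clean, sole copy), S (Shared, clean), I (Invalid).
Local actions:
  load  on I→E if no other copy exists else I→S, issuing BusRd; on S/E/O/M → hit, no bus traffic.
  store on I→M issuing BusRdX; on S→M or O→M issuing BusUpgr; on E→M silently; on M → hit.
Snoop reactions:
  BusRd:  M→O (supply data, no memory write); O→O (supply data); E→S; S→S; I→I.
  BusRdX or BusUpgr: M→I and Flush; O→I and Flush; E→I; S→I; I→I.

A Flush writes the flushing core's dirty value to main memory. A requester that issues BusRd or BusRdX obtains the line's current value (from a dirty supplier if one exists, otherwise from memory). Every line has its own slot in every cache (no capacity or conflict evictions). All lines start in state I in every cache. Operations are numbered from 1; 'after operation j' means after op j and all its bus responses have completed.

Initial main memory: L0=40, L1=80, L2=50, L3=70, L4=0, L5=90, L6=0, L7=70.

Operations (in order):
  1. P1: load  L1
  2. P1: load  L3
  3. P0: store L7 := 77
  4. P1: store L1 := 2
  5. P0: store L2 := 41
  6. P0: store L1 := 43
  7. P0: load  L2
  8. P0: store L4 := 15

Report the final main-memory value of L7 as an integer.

  op1 P1: load  L1 → I/E on L1; bus BusRd; mem=80
  op2 P1: load  L3 → I/E on L3; bus BusRd; mem=70
  op3 P0: store L7 := 77 → M/I on L7; bus BusRdX; mem=70
  op4 P1: store L1 := 2 → I/M on L1; bus (none); mem=80
  op5 P0: store L2 := 41 → M/I on L2; bus BusRdX; mem=50
  op6 P0: store L1 := 43 → M/I on L1; bus BusRdX Flush; mem=2
  op7 P0: load  L2 → M/I on L2; bus (none); mem=50
  op8 P0: store L4 := 15 → M/I on L4; bus BusRdX; mem=0

memory[L7] = 70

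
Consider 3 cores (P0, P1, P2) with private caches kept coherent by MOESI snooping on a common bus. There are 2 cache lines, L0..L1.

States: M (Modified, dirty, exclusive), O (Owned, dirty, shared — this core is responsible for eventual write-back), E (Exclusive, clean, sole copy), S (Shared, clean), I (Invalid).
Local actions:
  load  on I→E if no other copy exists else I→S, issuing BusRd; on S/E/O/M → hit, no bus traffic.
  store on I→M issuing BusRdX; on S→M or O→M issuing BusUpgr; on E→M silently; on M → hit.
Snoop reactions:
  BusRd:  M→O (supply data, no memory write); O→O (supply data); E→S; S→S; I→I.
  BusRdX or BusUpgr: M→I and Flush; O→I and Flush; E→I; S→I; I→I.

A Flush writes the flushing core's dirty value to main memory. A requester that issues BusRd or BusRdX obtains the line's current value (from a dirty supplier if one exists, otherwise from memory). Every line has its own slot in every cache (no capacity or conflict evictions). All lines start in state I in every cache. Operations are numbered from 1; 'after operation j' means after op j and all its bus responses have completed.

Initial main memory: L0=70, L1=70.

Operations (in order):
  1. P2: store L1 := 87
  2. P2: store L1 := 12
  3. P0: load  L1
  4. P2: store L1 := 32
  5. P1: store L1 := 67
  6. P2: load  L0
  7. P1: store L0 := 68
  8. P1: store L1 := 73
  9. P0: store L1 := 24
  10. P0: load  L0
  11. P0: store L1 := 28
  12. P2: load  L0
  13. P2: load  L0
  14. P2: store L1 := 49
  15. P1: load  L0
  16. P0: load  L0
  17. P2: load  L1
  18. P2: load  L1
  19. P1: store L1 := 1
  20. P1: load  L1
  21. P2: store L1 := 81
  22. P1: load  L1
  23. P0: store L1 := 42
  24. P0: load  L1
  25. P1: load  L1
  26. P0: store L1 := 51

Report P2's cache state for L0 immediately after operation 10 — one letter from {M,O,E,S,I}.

state = I

1. P2: store L1 := 87  bus=[BusRdX]  L1: P0=I P1=I P2=M  mem[L1]=70
2. P2: store L1 := 12  bus=[-]  L1: P0=I P1=I P2=M  mem[L1]=70
3. P0: load  L1  bus=[BusRd]  L1: P0=S P1=I P2=O  mem[L1]=70
4. P2: store L1 := 32  bus=[BusUpgr]  L1: P0=I P1=I P2=M  mem[L1]=70
5. P1: store L1 := 67  bus=[BusRdX,Flush]  L1: P0=I P1=M P2=I  mem[L1]=32
6. P2: load  L0  bus=[BusRd]  L0: P0=I P1=I P2=E  mem[L0]=70
7. P1: store L0 := 68  bus=[BusRdX]  L0: P0=I P1=M P2=I  mem[L0]=70
8. P1: store L1 := 73  bus=[-]  L1: P0=I P1=M P2=I  mem[L1]=32
9. P0: store L1 := 24  bus=[BusRdX,Flush]  L1: P0=M P1=I P2=I  mem[L1]=73
10. P0: load  L0  bus=[BusRd]  L0: P0=S P1=O P2=I  mem[L0]=70
11. P0: store L1 := 28  bus=[-]  L1: P0=M P1=I P2=I  mem[L1]=73
12. P2: load  L0  bus=[BusRd]  L0: P0=S P1=O P2=S  mem[L0]=70
13. P2: load  L0  bus=[-]  L0: P0=S P1=O P2=S  mem[L0]=70
14. P2: store L1 := 49  bus=[BusRdX,Flush]  L1: P0=I P1=I P2=M  mem[L1]=28
15. P1: load  L0  bus=[-]  L0: P0=S P1=O P2=S  mem[L0]=70
16. P0: load  L0  bus=[-]  L0: P0=S P1=O P2=S  mem[L0]=70
17. P2: load  L1  bus=[-]  L1: P0=I P1=I P2=M  mem[L1]=28
18. P2: load  L1  bus=[-]  L1: P0=I P1=I P2=M  mem[L1]=28
19. P1: store L1 := 1  bus=[BusRdX,Flush]  L1: P0=I P1=M P2=I  mem[L1]=49
20. P1: load  L1  bus=[-]  L1: P0=I P1=M P2=I  mem[L1]=49
21. P2: store L1 := 81  bus=[BusRdX,Flush]  L1: P0=I P1=I P2=M  mem[L1]=1
22. P1: load  L1  bus=[BusRd]  L1: P0=I P1=S P2=O  mem[L1]=1
23. P0: store L1 := 42  bus=[BusRdX,Flush]  L1: P0=M P1=I P2=I  mem[L1]=81
24. P0: load  L1  bus=[-]  L1: P0=M P1=I P2=I  mem[L1]=81
25. P1: load  L1  bus=[BusRd]  L1: P0=O P1=S P2=I  mem[L1]=81
26. P0: store L1 := 51  bus=[BusUpgr]  L1: P0=M P1=I P2=I  mem[L1]=81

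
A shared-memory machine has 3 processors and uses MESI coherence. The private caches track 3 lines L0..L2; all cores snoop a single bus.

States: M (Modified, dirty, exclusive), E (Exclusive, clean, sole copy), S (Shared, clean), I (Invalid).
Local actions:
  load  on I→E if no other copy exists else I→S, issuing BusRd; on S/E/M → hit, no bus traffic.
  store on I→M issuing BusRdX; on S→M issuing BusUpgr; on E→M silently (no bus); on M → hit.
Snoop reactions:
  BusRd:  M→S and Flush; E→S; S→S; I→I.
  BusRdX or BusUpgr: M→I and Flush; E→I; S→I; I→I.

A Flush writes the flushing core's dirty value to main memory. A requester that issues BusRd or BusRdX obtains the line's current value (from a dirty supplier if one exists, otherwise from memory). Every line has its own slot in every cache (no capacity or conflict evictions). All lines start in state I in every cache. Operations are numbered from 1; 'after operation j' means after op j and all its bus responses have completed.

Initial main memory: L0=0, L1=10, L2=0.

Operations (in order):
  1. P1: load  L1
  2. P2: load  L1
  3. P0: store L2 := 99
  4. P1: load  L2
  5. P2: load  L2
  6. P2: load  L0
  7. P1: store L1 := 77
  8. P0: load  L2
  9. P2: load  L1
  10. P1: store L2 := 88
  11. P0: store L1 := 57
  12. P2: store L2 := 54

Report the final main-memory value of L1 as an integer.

step 1: P1: load  L1  ⟶  IEI  (L1)  txn=BusRd  M[L1]=10
step 2: P2: load  L1  ⟶  ISS  (L1)  txn=BusRd  M[L1]=10
step 3: P0: store L2 := 99  ⟶  MII  (L2)  txn=BusRdX  M[L2]=0
step 4: P1: load  L2  ⟶  SSI  (L2)  txn=BusRd+Flush  M[L2]=99
step 5: P2: load  L2  ⟶  SSS  (L2)  txn=BusRd  M[L2]=99
step 6: P2: load  L0  ⟶  IIE  (L0)  txn=BusRd  M[L0]=0
step 7: P1: store L1 := 77  ⟶  IMI  (L1)  txn=BusUpgr  M[L1]=10
step 8: P0: load  L2  ⟶  SSS  (L2)  txn=∅  M[L2]=99
step 9: P2: load  L1  ⟶  ISS  (L1)  txn=BusRd+Flush  M[L1]=77
step 10: P1: store L2 := 88  ⟶  IMI  (L2)  txn=BusUpgr  M[L2]=99
step 11: P0: store L1 := 57  ⟶  MII  (L1)  txn=BusRdX  M[L1]=77
step 12: P2: store L2 := 54  ⟶  IIM  (L2)  txn=BusRdX+Flush  M[L2]=88

memory[L1] = 77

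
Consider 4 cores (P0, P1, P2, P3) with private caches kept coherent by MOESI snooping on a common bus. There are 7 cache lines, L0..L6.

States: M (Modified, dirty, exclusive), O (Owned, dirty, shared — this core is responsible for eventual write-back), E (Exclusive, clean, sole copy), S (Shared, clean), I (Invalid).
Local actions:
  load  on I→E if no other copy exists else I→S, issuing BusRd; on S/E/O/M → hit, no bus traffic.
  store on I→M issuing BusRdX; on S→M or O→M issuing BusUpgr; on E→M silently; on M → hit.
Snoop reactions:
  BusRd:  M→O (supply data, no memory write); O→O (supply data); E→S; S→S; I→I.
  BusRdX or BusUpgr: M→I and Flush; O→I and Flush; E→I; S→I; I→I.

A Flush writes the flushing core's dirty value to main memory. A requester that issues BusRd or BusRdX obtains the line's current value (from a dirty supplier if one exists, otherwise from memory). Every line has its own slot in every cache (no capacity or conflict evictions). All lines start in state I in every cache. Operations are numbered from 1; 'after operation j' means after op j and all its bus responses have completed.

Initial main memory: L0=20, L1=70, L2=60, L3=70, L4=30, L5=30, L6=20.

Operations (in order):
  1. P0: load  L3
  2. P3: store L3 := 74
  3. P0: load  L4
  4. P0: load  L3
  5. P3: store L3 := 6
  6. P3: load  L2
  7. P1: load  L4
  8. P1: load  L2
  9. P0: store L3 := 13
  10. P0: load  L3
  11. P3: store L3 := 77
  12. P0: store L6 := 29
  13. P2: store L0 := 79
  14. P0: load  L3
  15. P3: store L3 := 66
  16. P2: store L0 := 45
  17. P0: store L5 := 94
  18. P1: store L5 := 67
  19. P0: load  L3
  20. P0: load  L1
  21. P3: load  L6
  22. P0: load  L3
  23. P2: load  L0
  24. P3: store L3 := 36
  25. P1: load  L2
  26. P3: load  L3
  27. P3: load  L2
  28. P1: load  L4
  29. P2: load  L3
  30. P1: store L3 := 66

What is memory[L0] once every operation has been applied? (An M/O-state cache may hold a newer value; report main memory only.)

  op1 P0: load  L3 → E/I/I/I on L3; bus BusRd; mem=70
  op2 P3: store L3 := 74 → I/I/I/M on L3; bus BusRdX; mem=70
  op3 P0: load  L4 → E/I/I/I on L4; bus BusRd; mem=30
  op4 P0: load  L3 → S/I/I/O on L3; bus BusRd; mem=70
  op5 P3: store L3 := 6 → I/I/I/M on L3; bus BusUpgr; mem=70
  op6 P3: load  L2 → I/I/I/E on L2; bus BusRd; mem=60
  op7 P1: load  L4 → S/S/I/I on L4; bus BusRd; mem=30
  op8 P1: load  L2 → I/S/I/S on L2; bus BusRd; mem=60
  op9 P0: store L3 := 13 → M/I/I/I on L3; bus BusRdX Flush; mem=6
  op10 P0: load  L3 → M/I/I/I on L3; bus (none); mem=6
  op11 P3: store L3 := 77 → I/I/I/M on L3; bus BusRdX Flush; mem=13
  op12 P0: store L6 := 29 → M/I/I/I on L6; bus BusRdX; mem=20
  op13 P2: store L0 := 79 → I/I/M/I on L0; bus BusRdX; mem=20
  op14 P0: load  L3 → S/I/I/O on L3; bus BusRd; mem=13
  op15 P3: store L3 := 66 → I/I/I/M on L3; bus BusUpgr; mem=13
  op16 P2: store L0 := 45 → I/I/M/I on L0; bus (none); mem=20
  op17 P0: store L5 := 94 → M/I/I/I on L5; bus BusRdX; mem=30
  op18 P1: store L5 := 67 → I/M/I/I on L5; bus BusRdX Flush; mem=94
  op19 P0: load  L3 → S/I/I/O on L3; bus BusRd; mem=13
  op20 P0: load  L1 → E/I/I/I on L1; bus BusRd; mem=70
  op21 P3: load  L6 → O/I/I/S on L6; bus BusRd; mem=20
  op22 P0: load  L3 → S/I/I/O on L3; bus (none); mem=13
  op23 P2: load  L0 → I/I/M/I on L0; bus (none); mem=20
  op24 P3: store L3 := 36 → I/I/I/M on L3; bus BusUpgr; mem=13
  op25 P1: load  L2 → I/S/I/S on L2; bus (none); mem=60
  op26 P3: load  L3 → I/I/I/M on L3; bus (none); mem=13
  op27 P3: load  L2 → I/S/I/S on L2; bus (none); mem=60
  op28 P1: load  L4 → S/S/I/I on L4; bus (none); mem=30
  op29 P2: load  L3 → I/I/S/O on L3; bus BusRd; mem=13
  op30 P1: store L3 := 66 → I/M/I/I on L3; bus BusRdX Flush; mem=36

memory[L0] = 20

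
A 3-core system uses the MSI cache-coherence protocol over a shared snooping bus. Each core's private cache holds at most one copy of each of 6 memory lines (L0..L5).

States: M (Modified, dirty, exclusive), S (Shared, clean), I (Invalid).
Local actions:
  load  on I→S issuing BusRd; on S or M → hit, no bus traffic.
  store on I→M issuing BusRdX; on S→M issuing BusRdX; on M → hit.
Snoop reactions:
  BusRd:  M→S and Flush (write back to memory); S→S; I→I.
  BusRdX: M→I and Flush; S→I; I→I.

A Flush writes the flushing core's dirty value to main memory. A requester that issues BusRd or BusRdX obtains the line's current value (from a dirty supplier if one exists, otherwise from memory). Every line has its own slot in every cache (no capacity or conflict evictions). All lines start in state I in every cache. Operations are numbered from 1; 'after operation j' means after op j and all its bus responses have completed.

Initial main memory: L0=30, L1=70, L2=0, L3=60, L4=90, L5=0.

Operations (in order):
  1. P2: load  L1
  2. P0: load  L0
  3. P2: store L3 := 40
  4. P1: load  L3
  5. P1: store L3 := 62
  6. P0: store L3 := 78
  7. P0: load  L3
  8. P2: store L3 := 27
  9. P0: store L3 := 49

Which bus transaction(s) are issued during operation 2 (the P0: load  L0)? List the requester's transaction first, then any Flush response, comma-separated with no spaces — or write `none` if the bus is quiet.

bus = BusRd

step 1: P2: load  L1  ⟶  IIS  (L1)  txn=BusRd  M[L1]=70
step 2: P0: load  L0  ⟶  SII  (L0)  txn=BusRd  M[L0]=30
step 3: P2: store L3 := 40  ⟶  IIM  (L3)  txn=BusRdX  M[L3]=60
step 4: P1: load  L3  ⟶  ISS  (L3)  txn=BusRd+Flush  M[L3]=40
step 5: P1: store L3 := 62  ⟶  IMI  (L3)  txn=BusRdX  M[L3]=40
step 6: P0: store L3 := 78  ⟶  MII  (L3)  txn=BusRdX+Flush  M[L3]=62
step 7: P0: load  L3  ⟶  MII  (L3)  txn=∅  M[L3]=62
step 8: P2: store L3 := 27  ⟶  IIM  (L3)  txn=BusRdX+Flush  M[L3]=78
step 9: P0: store L3 := 49  ⟶  MII  (L3)  txn=BusRdX+Flush  M[L3]=27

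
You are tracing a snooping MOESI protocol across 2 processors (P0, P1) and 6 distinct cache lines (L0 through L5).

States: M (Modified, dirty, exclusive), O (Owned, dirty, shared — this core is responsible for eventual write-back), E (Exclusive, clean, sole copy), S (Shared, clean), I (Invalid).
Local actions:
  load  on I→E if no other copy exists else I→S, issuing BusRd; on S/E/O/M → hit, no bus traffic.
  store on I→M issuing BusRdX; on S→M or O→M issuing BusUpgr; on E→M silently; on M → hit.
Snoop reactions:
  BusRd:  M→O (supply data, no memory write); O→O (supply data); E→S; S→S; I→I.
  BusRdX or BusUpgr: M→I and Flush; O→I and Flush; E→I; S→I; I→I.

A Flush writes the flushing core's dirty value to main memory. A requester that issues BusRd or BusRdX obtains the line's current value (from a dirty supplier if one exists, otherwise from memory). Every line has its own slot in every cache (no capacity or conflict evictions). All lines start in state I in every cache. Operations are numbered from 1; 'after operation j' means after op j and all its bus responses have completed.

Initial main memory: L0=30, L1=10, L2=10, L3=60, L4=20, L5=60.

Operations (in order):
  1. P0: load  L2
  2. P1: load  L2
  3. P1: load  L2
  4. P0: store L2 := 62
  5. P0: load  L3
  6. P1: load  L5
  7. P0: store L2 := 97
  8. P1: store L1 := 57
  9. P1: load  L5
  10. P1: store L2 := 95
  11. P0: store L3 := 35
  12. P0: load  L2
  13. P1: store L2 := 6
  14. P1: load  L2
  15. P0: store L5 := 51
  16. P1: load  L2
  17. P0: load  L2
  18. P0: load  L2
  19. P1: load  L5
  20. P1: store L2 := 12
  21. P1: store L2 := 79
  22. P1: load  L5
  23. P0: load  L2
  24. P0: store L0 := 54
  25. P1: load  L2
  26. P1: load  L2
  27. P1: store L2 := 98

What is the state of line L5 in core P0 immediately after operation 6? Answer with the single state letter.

state = I

step 1: P0: load  L2  ⟶  EI  (L2)  txn=BusRd  M[L2]=10
step 2: P1: load  L2  ⟶  SS  (L2)  txn=BusRd  M[L2]=10
step 3: P1: load  L2  ⟶  SS  (L2)  txn=∅  M[L2]=10
step 4: P0: store L2 := 62  ⟶  MI  (L2)  txn=BusUpgr  M[L2]=10
step 5: P0: load  L3  ⟶  EI  (L3)  txn=BusRd  M[L3]=60
step 6: P1: load  L5  ⟶  IE  (L5)  txn=BusRd  M[L5]=60
step 7: P0: store L2 := 97  ⟶  MI  (L2)  txn=∅  M[L2]=10
step 8: P1: store L1 := 57  ⟶  IM  (L1)  txn=BusRdX  M[L1]=10
step 9: P1: load  L5  ⟶  IE  (L5)  txn=∅  M[L5]=60
step 10: P1: store L2 := 95  ⟶  IM  (L2)  txn=BusRdX+Flush  M[L2]=97
step 11: P0: store L3 := 35  ⟶  MI  (L3)  txn=∅  M[L3]=60
step 12: P0: load  L2  ⟶  SO  (L2)  txn=BusRd  M[L2]=97
step 13: P1: store L2 := 6  ⟶  IM  (L2)  txn=BusUpgr  M[L2]=97
step 14: P1: load  L2  ⟶  IM  (L2)  txn=∅  M[L2]=97
step 15: P0: store L5 := 51  ⟶  MI  (L5)  txn=BusRdX  M[L5]=60
step 16: P1: load  L2  ⟶  IM  (L2)  txn=∅  M[L2]=97
step 17: P0: load  L2  ⟶  SO  (L2)  txn=BusRd  M[L2]=97
step 18: P0: load  L2  ⟶  SO  (L2)  txn=∅  M[L2]=97
step 19: P1: load  L5  ⟶  OS  (L5)  txn=BusRd  M[L5]=60
step 20: P1: store L2 := 12  ⟶  IM  (L2)  txn=BusUpgr  M[L2]=97
step 21: P1: store L2 := 79  ⟶  IM  (L2)  txn=∅  M[L2]=97
step 22: P1: load  L5  ⟶  OS  (L5)  txn=∅  M[L5]=60
step 23: P0: load  L2  ⟶  SO  (L2)  txn=BusRd  M[L2]=97
step 24: P0: store L0 := 54  ⟶  MI  (L0)  txn=BusRdX  M[L0]=30
step 25: P1: load  L2  ⟶  SO  (L2)  txn=∅  M[L2]=97
step 26: P1: load  L2  ⟶  SO  (L2)  txn=∅  M[L2]=97
step 27: P1: store L2 := 98  ⟶  IM  (L2)  txn=BusUpgr  M[L2]=97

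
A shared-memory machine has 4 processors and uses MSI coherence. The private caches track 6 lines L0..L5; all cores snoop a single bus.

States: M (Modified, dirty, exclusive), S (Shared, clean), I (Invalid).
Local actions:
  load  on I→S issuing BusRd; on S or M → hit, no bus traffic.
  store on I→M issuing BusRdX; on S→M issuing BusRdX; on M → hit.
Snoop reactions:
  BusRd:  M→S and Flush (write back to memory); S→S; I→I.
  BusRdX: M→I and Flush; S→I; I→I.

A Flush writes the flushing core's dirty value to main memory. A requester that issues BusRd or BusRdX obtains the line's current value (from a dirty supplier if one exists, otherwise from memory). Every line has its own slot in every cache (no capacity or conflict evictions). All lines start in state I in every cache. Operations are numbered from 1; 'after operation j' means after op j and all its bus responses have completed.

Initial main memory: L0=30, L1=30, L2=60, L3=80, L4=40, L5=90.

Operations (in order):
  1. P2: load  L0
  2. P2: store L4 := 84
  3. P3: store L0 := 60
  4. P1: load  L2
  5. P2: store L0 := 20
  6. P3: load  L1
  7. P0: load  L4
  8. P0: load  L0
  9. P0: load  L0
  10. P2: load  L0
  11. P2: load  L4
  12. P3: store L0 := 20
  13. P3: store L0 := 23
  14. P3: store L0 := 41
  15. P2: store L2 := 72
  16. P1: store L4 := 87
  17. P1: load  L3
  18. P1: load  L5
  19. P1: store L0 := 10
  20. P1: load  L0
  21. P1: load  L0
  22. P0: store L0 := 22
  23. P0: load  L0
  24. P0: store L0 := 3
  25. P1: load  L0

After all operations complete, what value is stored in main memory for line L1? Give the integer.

memory[L1] = 30

  op1 P2: load  L0 → I/I/S/I on L0; bus BusRd; mem=30
  op2 P2: store L4 := 84 → I/I/M/I on L4; bus BusRdX; mem=40
  op3 P3: store L0 := 60 → I/I/I/M on L0; bus BusRdX; mem=30
  op4 P1: load  L2 → I/S/I/I on L2; bus BusRd; mem=60
  op5 P2: store L0 := 20 → I/I/M/I on L0; bus BusRdX Flush; mem=60
  op6 P3: load  L1 → I/I/I/S on L1; bus BusRd; mem=30
  op7 P0: load  L4 → S/I/S/I on L4; bus BusRd Flush; mem=84
  op8 P0: load  L0 → S/I/S/I on L0; bus BusRd Flush; mem=20
  op9 P0: load  L0 → S/I/S/I on L0; bus (none); mem=20
  op10 P2: load  L0 → S/I/S/I on L0; bus (none); mem=20
  op11 P2: load  L4 → S/I/S/I on L4; bus (none); mem=84
  op12 P3: store L0 := 20 → I/I/I/M on L0; bus BusRdX; mem=20
  op13 P3: store L0 := 23 → I/I/I/M on L0; bus (none); mem=20
  op14 P3: store L0 := 41 → I/I/I/M on L0; bus (none); mem=20
  op15 P2: store L2 := 72 → I/I/M/I on L2; bus BusRdX; mem=60
  op16 P1: store L4 := 87 → I/M/I/I on L4; bus BusRdX; mem=84
  op17 P1: load  L3 → I/S/I/I on L3; bus BusRd; mem=80
  op18 P1: load  L5 → I/S/I/I on L5; bus BusRd; mem=90
  op19 P1: store L0 := 10 → I/M/I/I on L0; bus BusRdX Flush; mem=41
  op20 P1: load  L0 → I/M/I/I on L0; bus (none); mem=41
  op21 P1: load  L0 → I/M/I/I on L0; bus (none); mem=41
  op22 P0: store L0 := 22 → M/I/I/I on L0; bus BusRdX Flush; mem=10
  op23 P0: load  L0 → M/I/I/I on L0; bus (none); mem=10
  op24 P0: store L0 := 3 → M/I/I/I on L0; bus (none); mem=10
  op25 P1: load  L0 → S/S/I/I on L0; bus BusRd Flush; mem=3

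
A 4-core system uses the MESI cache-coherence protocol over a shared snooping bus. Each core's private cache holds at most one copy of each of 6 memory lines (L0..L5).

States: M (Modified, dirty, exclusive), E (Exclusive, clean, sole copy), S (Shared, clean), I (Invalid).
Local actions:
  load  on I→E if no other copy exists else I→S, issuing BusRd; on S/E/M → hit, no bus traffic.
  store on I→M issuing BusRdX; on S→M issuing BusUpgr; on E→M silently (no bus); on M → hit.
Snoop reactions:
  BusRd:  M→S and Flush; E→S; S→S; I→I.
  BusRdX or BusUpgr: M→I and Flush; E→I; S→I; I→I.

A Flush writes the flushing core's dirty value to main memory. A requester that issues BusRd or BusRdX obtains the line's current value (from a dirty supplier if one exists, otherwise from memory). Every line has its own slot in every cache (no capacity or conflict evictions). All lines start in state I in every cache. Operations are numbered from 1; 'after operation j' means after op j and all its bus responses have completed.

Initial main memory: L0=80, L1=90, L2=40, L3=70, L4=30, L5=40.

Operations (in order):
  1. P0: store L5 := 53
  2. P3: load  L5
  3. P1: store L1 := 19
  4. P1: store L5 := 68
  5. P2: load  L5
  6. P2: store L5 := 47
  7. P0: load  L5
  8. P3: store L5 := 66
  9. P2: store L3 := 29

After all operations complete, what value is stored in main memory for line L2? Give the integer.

  op1 P0: store L5 := 53 → M/I/I/I on L5; bus BusRdX; mem=40
  op2 P3: load  L5 → S/I/I/S on L5; bus BusRd Flush; mem=53
  op3 P1: store L1 := 19 → I/M/I/I on L1; bus BusRdX; mem=90
  op4 P1: store L5 := 68 → I/M/I/I on L5; bus BusRdX; mem=53
  op5 P2: load  L5 → I/S/S/I on L5; bus BusRd Flush; mem=68
  op6 P2: store L5 := 47 → I/I/M/I on L5; bus BusUpgr; mem=68
  op7 P0: load  L5 → S/I/S/I on L5; bus BusRd Flush; mem=47
  op8 P3: store L5 := 66 → I/I/I/M on L5; bus BusRdX; mem=47
  op9 P2: store L3 := 29 → I/I/M/I on L3; bus BusRdX; mem=70

memory[L2] = 40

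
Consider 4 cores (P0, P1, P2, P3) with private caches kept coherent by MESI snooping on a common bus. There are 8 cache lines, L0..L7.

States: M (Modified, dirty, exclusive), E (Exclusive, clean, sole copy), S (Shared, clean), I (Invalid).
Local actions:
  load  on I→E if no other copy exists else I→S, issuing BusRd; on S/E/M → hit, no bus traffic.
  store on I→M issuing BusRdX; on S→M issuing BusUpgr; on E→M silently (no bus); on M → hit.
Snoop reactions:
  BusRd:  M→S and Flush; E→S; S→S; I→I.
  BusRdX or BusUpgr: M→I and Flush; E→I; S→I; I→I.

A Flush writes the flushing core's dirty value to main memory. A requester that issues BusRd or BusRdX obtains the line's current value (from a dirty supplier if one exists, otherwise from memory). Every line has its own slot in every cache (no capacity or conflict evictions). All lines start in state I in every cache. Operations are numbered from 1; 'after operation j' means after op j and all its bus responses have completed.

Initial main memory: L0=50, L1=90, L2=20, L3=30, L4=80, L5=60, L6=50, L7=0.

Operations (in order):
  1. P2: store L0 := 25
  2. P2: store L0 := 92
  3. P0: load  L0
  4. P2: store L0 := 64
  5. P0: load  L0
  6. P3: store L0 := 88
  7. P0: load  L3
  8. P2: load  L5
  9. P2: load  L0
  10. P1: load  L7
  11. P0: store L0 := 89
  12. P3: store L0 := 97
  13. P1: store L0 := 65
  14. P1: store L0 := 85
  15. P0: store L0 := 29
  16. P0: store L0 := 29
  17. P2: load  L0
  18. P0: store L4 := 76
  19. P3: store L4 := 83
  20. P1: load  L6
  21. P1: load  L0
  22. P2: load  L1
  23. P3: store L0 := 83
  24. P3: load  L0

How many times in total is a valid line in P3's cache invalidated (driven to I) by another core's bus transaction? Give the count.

[1] P2: store L0 := 25 | P0:I, P1:I, P2:M(25), P3:I | bus: BusRdX
[2] P2: store L0 := 92 | P0:I, P1:I, P2:M(92), P3:I | bus: none
[3] P0: load  L0 | P0:S(92), P1:I, P2:S(92), P3:I | bus: BusRd,Flush
[4] P2: store L0 := 64 | P0:I, P1:I, P2:M(64), P3:I | bus: BusUpgr
[5] P0: load  L0 | P0:S(64), P1:I, P2:S(64), P3:I | bus: BusRd,Flush
[6] P3: store L0 := 88 | P0:I, P1:I, P2:I, P3:M(88) | bus: BusRdX
[7] P0: load  L3 | P0:E(30), P1:I, P2:I, P3:I | bus: BusRd
[8] P2: load  L5 | P0:I, P1:I, P2:E(60), P3:I | bus: BusRd
[9] P2: load  L0 | P0:I, P1:I, P2:S(88), P3:S(88) | bus: BusRd,Flush
[10] P1: load  L7 | P0:I, P1:E(0), P2:I, P3:I | bus: BusRd
[11] P0: store L0 := 89 | P0:M(89), P1:I, P2:I, P3:I | bus: BusRdX
[12] P3: store L0 := 97 | P0:I, P1:I, P2:I, P3:M(97) | bus: BusRdX,Flush
[13] P1: store L0 := 65 | P0:I, P1:M(65), P2:I, P3:I | bus: BusRdX,Flush
[14] P1: store L0 := 85 | P0:I, P1:M(85), P2:I, P3:I | bus: none
[15] P0: store L0 := 29 | P0:M(29), P1:I, P2:I, P3:I | bus: BusRdX,Flush
[16] P0: store L0 := 29 | P0:M(29), P1:I, P2:I, P3:I | bus: none
[17] P2: load  L0 | P0:S(29), P1:I, P2:S(29), P3:I | bus: BusRd,Flush
[18] P0: store L4 := 76 | P0:M(76), P1:I, P2:I, P3:I | bus: BusRdX
[19] P3: store L4 := 83 | P0:I, P1:I, P2:I, P3:M(83) | bus: BusRdX,Flush
[20] P1: load  L6 | P0:I, P1:E(50), P2:I, P3:I | bus: BusRd
[21] P1: load  L0 | P0:S(29), P1:S(29), P2:S(29), P3:I | bus: BusRd
[22] P2: load  L1 | P0:I, P1:I, P2:E(90), P3:I | bus: BusRd
[23] P3: store L0 := 83 | P0:I, P1:I, P2:I, P3:M(83) | bus: BusRdX
[24] P3: load  L0 | P0:I, P1:I, P2:I, P3:M(83) | bus: none

invalidations = 2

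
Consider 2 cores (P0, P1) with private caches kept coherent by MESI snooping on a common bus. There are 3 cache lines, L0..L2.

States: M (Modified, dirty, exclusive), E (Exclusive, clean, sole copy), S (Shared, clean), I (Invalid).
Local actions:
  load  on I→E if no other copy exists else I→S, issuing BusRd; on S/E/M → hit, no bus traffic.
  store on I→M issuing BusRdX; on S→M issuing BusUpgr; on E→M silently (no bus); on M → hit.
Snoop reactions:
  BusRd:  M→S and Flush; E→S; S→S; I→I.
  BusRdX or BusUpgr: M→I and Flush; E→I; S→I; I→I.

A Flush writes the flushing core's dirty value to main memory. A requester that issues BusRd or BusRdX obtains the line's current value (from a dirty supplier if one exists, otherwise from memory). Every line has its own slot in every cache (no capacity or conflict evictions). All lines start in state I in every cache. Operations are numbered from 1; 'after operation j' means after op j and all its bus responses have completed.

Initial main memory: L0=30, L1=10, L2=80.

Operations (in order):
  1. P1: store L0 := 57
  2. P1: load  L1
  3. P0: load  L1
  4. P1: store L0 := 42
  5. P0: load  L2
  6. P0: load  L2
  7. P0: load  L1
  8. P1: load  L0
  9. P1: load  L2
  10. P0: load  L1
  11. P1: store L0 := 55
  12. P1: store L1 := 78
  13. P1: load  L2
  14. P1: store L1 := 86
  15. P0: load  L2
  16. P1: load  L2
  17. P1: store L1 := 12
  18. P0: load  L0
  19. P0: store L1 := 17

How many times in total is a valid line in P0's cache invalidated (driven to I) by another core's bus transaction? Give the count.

invalidations = 1

step 1: P1: store L0 := 57  ⟶  IM  (L0)  txn=BusRdX  M[L0]=30
step 2: P1: load  L1  ⟶  IE  (L1)  txn=BusRd  M[L1]=10
step 3: P0: load  L1  ⟶  SS  (L1)  txn=BusRd  M[L1]=10
step 4: P1: store L0 := 42  ⟶  IM  (L0)  txn=∅  M[L0]=30
step 5: P0: load  L2  ⟶  EI  (L2)  txn=BusRd  M[L2]=80
step 6: P0: load  L2  ⟶  EI  (L2)  txn=∅  M[L2]=80
step 7: P0: load  L1  ⟶  SS  (L1)  txn=∅  M[L1]=10
step 8: P1: load  L0  ⟶  IM  (L0)  txn=∅  M[L0]=30
step 9: P1: load  L2  ⟶  SS  (L2)  txn=BusRd  M[L2]=80
step 10: P0: load  L1  ⟶  SS  (L1)  txn=∅  M[L1]=10
step 11: P1: store L0 := 55  ⟶  IM  (L0)  txn=∅  M[L0]=30
step 12: P1: store L1 := 78  ⟶  IM  (L1)  txn=BusUpgr  M[L1]=10
step 13: P1: load  L2  ⟶  SS  (L2)  txn=∅  M[L2]=80
step 14: P1: store L1 := 86  ⟶  IM  (L1)  txn=∅  M[L1]=10
step 15: P0: load  L2  ⟶  SS  (L2)  txn=∅  M[L2]=80
step 16: P1: load  L2  ⟶  SS  (L2)  txn=∅  M[L2]=80
step 17: P1: store L1 := 12  ⟶  IM  (L1)  txn=∅  M[L1]=10
step 18: P0: load  L0  ⟶  SS  (L0)  txn=BusRd+Flush  M[L0]=55
step 19: P0: store L1 := 17  ⟶  MI  (L1)  txn=BusRdX+Flush  M[L1]=12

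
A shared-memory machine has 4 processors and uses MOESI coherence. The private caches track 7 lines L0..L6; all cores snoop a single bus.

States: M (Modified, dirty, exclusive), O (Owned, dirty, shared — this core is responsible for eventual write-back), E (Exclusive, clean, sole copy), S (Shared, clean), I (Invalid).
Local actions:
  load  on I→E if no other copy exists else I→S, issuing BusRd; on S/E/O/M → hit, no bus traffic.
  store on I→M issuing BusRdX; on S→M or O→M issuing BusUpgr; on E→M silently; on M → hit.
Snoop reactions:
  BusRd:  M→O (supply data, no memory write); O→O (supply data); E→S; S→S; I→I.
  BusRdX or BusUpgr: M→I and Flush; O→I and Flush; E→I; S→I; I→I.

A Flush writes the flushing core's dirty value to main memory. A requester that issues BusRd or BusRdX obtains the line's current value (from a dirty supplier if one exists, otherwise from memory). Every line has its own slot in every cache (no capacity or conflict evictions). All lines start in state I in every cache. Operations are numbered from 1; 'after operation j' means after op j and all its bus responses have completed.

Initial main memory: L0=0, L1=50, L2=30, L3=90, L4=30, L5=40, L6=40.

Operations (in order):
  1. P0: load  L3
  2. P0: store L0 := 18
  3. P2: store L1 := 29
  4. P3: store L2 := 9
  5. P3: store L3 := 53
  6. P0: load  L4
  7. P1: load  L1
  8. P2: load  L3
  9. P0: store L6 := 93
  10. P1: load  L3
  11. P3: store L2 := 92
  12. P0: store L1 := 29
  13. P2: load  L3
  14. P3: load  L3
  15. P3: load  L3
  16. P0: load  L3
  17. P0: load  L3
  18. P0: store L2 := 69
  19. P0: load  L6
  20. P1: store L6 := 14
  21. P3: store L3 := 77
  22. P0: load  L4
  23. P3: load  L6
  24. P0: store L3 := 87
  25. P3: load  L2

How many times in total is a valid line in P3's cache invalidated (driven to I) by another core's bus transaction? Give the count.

invalidations = 2

step 1: P0: load  L3  ⟶  EIII  (L3)  txn=BusRd  M[L3]=90
step 2: P0: store L0 := 18  ⟶  MIII  (L0)  txn=BusRdX  M[L0]=0
step 3: P2: store L1 := 29  ⟶  IIMI  (L1)  txn=BusRdX  M[L1]=50
step 4: P3: store L2 := 9  ⟶  IIIM  (L2)  txn=BusRdX  M[L2]=30
step 5: P3: store L3 := 53  ⟶  IIIM  (L3)  txn=BusRdX  M[L3]=90
step 6: P0: load  L4  ⟶  EIII  (L4)  txn=BusRd  M[L4]=30
step 7: P1: load  L1  ⟶  ISOI  (L1)  txn=BusRd  M[L1]=50
step 8: P2: load  L3  ⟶  IISO  (L3)  txn=BusRd  M[L3]=90
step 9: P0: store L6 := 93  ⟶  MIII  (L6)  txn=BusRdX  M[L6]=40
step 10: P1: load  L3  ⟶  ISSO  (L3)  txn=BusRd  M[L3]=90
step 11: P3: store L2 := 92  ⟶  IIIM  (L2)  txn=∅  M[L2]=30
step 12: P0: store L1 := 29  ⟶  MIII  (L1)  txn=BusRdX+Flush  M[L1]=29
step 13: P2: load  L3  ⟶  ISSO  (L3)  txn=∅  M[L3]=90
step 14: P3: load  L3  ⟶  ISSO  (L3)  txn=∅  M[L3]=90
step 15: P3: load  L3  ⟶  ISSO  (L3)  txn=∅  M[L3]=90
step 16: P0: load  L3  ⟶  SSSO  (L3)  txn=BusRd  M[L3]=90
step 17: P0: load  L3  ⟶  SSSO  (L3)  txn=∅  M[L3]=90
step 18: P0: store L2 := 69  ⟶  MIII  (L2)  txn=BusRdX+Flush  M[L2]=92
step 19: P0: load  L6  ⟶  MIII  (L6)  txn=∅  M[L6]=40
step 20: P1: store L6 := 14  ⟶  IMII  (L6)  txn=BusRdX+Flush  M[L6]=93
step 21: P3: store L3 := 77  ⟶  IIIM  (L3)  txn=BusUpgr  M[L3]=90
step 22: P0: load  L4  ⟶  EIII  (L4)  txn=∅  M[L4]=30
step 23: P3: load  L6  ⟶  IOIS  (L6)  txn=BusRd  M[L6]=93
step 24: P0: store L3 := 87  ⟶  MIII  (L3)  txn=BusRdX+Flush  M[L3]=77
step 25: P3: load  L2  ⟶  OIIS  (L2)  txn=BusRd  M[L2]=92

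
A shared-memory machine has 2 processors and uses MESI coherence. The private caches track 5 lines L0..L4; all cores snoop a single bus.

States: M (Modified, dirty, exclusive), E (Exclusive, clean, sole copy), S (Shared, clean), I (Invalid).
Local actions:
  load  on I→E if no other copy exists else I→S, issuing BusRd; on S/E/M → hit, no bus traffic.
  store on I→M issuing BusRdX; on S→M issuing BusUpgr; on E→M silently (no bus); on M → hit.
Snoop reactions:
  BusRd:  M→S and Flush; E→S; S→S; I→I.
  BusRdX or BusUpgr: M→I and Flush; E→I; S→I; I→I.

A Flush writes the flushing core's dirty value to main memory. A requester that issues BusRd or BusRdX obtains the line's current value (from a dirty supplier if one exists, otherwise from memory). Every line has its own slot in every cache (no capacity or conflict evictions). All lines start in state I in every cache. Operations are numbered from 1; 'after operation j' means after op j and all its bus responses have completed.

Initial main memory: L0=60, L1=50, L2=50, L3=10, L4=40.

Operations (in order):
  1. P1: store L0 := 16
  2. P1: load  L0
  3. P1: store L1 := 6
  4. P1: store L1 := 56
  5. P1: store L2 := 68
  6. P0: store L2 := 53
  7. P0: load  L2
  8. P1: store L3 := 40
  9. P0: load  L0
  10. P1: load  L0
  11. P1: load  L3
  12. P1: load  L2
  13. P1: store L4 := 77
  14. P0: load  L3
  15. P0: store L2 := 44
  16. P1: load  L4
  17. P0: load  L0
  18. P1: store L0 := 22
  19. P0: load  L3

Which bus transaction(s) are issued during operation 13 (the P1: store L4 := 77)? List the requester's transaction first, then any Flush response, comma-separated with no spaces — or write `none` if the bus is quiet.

1. P1: store L0 := 16  bus=[BusRdX]  L0: P0=I P1=M  mem[L0]=60
2. P1: load  L0  bus=[-]  L0: P0=I P1=M  mem[L0]=60
3. P1: store L1 := 6  bus=[BusRdX]  L1: P0=I P1=M  mem[L1]=50
4. P1: store L1 := 56  bus=[-]  L1: P0=I P1=M  mem[L1]=50
5. P1: store L2 := 68  bus=[BusRdX]  L2: P0=I P1=M  mem[L2]=50
6. P0: store L2 := 53  bus=[BusRdX,Flush]  L2: P0=M P1=I  mem[L2]=68
7. P0: load  L2  bus=[-]  L2: P0=M P1=I  mem[L2]=68
8. P1: store L3 := 40  bus=[BusRdX]  L3: P0=I P1=M  mem[L3]=10
9. P0: load  L0  bus=[BusRd,Flush]  L0: P0=S P1=S  mem[L0]=16
10. P1: load  L0  bus=[-]  L0: P0=S P1=S  mem[L0]=16
11. P1: load  L3  bus=[-]  L3: P0=I P1=M  mem[L3]=10
12. P1: load  L2  bus=[BusRd,Flush]  L2: P0=S P1=S  mem[L2]=53
13. P1: store L4 := 77  bus=[BusRdX]  L4: P0=I P1=M  mem[L4]=40
14. P0: load  L3  bus=[BusRd,Flush]  L3: P0=S P1=S  mem[L3]=40
15. P0: store L2 := 44  bus=[BusUpgr]  L2: P0=M P1=I  mem[L2]=53
16. P1: load  L4  bus=[-]  L4: P0=I P1=M  mem[L4]=40
17. P0: load  L0  bus=[-]  L0: P0=S P1=S  mem[L0]=16
18. P1: store L0 := 22  bus=[BusUpgr]  L0: P0=I P1=M  mem[L0]=16
19. P0: load  L3  bus=[-]  L3: P0=S P1=S  mem[L3]=40

bus = BusRdX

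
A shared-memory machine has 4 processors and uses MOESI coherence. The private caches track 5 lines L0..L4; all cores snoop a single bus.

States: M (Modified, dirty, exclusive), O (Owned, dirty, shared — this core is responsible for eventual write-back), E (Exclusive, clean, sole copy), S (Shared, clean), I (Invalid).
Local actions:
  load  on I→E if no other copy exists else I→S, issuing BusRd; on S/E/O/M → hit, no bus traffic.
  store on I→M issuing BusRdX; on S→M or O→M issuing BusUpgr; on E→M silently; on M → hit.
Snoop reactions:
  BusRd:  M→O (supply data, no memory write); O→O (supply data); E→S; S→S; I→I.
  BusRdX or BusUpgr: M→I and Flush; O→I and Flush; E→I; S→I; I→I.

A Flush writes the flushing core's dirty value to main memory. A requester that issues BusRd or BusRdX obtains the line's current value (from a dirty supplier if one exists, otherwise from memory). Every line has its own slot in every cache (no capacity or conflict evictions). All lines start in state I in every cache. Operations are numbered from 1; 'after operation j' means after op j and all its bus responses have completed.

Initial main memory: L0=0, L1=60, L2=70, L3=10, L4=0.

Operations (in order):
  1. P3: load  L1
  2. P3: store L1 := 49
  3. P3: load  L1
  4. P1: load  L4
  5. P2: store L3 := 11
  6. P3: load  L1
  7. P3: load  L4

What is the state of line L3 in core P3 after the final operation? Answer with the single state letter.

1. P3: load  L1  bus=[BusRd]  L1: P0=I P1=I P2=I P3=E  mem[L1]=60
2. P3: store L1 := 49  bus=[-]  L1: P0=I P1=I P2=I P3=M  mem[L1]=60
3. P3: load  L1  bus=[-]  L1: P0=I P1=I P2=I P3=M  mem[L1]=60
4. P1: load  L4  bus=[BusRd]  L4: P0=I P1=E P2=I P3=I  mem[L4]=0
5. P2: store L3 := 11  bus=[BusRdX]  L3: P0=I P1=I P2=M P3=I  mem[L3]=10
6. P3: load  L1  bus=[-]  L1: P0=I P1=I P2=I P3=M  mem[L1]=60
7. P3: load  L4  bus=[BusRd]  L4: P0=I P1=S P2=I P3=S  mem[L4]=0

state = I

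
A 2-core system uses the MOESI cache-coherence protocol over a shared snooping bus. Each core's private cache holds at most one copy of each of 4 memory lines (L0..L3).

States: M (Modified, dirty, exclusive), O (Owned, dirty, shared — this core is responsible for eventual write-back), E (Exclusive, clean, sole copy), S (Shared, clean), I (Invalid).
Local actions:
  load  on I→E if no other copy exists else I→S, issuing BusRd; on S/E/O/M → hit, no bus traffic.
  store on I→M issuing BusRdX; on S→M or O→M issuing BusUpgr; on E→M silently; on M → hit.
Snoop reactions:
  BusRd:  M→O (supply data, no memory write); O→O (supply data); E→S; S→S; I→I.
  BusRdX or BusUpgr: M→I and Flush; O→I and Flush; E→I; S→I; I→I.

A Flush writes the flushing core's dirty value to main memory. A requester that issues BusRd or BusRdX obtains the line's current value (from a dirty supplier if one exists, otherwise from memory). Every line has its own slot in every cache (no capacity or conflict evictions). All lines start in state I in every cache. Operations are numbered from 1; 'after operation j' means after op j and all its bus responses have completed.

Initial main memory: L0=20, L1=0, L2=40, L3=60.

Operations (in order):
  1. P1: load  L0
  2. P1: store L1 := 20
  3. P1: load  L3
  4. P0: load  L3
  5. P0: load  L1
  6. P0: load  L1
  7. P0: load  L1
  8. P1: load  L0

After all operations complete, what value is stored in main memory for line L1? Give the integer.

memory[L1] = 0

1. P1: load  L0  bus=[BusRd]  L0: P0=I P1=E  mem[L0]=20
2. P1: store L1 := 20  bus=[BusRdX]  L1: P0=I P1=M  mem[L1]=0
3. P1: load  L3  bus=[BusRd]  L3: P0=I P1=E  mem[L3]=60
4. P0: load  L3  bus=[BusRd]  L3: P0=S P1=S  mem[L3]=60
5. P0: load  L1  bus=[BusRd]  L1: P0=S P1=O  mem[L1]=0
6. P0: load  L1  bus=[-]  L1: P0=S P1=O  mem[L1]=0
7. P0: load  L1  bus=[-]  L1: P0=S P1=O  mem[L1]=0
8. P1: load  L0  bus=[-]  L0: P0=I P1=E  mem[L0]=20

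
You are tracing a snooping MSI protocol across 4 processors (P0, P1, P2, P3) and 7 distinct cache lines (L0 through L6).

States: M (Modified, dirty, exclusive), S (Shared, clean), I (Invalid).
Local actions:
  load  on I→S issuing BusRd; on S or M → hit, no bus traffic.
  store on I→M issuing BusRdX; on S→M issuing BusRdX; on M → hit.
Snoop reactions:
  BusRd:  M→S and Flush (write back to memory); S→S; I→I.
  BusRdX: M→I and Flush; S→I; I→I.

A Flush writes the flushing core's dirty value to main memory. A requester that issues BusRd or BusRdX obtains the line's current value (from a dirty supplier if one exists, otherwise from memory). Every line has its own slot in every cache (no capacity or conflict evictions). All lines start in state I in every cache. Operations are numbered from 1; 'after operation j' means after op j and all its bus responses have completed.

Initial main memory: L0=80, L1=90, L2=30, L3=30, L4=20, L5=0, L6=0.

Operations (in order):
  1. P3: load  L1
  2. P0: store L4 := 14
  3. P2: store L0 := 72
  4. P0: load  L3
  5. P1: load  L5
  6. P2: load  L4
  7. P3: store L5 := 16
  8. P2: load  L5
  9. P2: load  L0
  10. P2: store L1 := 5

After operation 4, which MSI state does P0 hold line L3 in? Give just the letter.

  op1 P3: load  L1 → I/I/I/S on L1; bus BusRd; mem=90
  op2 P0: store L4 := 14 → M/I/I/I on L4; bus BusRdX; mem=20
  op3 P2: store L0 := 72 → I/I/M/I on L0; bus BusRdX; mem=80
  op4 P0: load  L3 → S/I/I/I on L3; bus BusRd; mem=30
  op5 P1: load  L5 → I/S/I/I on L5; bus BusRd; mem=0
  op6 P2: load  L4 → S/I/S/I on L4; bus BusRd Flush; mem=14
  op7 P3: store L5 := 16 → I/I/I/M on L5; bus BusRdX; mem=0
  op8 P2: load  L5 → I/I/S/S on L5; bus BusRd Flush; mem=16
  op9 P2: load  L0 → I/I/M/I on L0; bus (none); mem=80
  op10 P2: store L1 := 5 → I/I/M/I on L1; bus BusRdX; mem=90

state = S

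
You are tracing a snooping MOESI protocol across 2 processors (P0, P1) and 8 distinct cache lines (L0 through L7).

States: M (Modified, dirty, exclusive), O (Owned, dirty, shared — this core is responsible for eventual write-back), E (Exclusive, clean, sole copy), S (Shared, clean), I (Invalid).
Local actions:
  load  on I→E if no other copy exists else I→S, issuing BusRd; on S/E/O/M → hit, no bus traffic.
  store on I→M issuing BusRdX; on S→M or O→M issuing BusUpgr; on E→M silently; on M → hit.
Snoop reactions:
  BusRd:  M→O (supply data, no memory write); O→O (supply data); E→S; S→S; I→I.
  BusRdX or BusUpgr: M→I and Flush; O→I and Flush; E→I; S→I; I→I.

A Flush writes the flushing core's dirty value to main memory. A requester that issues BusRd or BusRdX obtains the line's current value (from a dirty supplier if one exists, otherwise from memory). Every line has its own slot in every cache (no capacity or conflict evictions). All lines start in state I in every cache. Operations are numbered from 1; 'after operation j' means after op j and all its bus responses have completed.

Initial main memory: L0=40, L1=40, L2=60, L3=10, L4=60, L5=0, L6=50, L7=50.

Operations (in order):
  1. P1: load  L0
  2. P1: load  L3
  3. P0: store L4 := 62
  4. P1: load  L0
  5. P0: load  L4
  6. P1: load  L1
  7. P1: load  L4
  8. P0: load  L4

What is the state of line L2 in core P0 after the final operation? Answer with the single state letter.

[1] P1: load  L0 | P0:I, P1:E(40) | bus: BusRd
[2] P1: load  L3 | P0:I, P1:E(10) | bus: BusRd
[3] P0: store L4 := 62 | P0:M(62), P1:I | bus: BusRdX
[4] P1: load  L0 | P0:I, P1:E(40) | bus: none
[5] P0: load  L4 | P0:M(62), P1:I | bus: none
[6] P1: load  L1 | P0:I, P1:E(40) | bus: BusRd
[7] P1: load  L4 | P0:O(62), P1:S(62) | bus: BusRd
[8] P0: load  L4 | P0:O(62), P1:S(62) | bus: none

state = I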